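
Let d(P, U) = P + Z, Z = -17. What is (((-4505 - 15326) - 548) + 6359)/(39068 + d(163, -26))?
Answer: -7010/19607 ≈ -0.35753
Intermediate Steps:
d(P, U) = -17 + P (d(P, U) = P - 17 = -17 + P)
(((-4505 - 15326) - 548) + 6359)/(39068 + d(163, -26)) = (((-4505 - 15326) - 548) + 6359)/(39068 + (-17 + 163)) = ((-19831 - 548) + 6359)/(39068 + 146) = (-20379 + 6359)/39214 = -14020*1/39214 = -7010/19607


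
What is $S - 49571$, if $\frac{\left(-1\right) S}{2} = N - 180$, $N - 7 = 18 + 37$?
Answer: $-49335$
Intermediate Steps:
$N = 62$ ($N = 7 + \left(18 + 37\right) = 7 + 55 = 62$)
$S = 236$ ($S = - 2 \left(62 - 180\right) = \left(-2\right) \left(-118\right) = 236$)
$S - 49571 = 236 - 49571 = -49335$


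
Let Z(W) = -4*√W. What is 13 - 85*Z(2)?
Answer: 13 + 340*√2 ≈ 493.83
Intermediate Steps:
13 - 85*Z(2) = 13 - (-340)*√2 = 13 + 340*√2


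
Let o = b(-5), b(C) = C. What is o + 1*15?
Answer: 10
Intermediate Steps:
o = -5
o + 1*15 = -5 + 1*15 = -5 + 15 = 10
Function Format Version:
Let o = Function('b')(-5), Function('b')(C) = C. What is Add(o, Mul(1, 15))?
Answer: 10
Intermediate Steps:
o = -5
Add(o, Mul(1, 15)) = Add(-5, Mul(1, 15)) = Add(-5, 15) = 10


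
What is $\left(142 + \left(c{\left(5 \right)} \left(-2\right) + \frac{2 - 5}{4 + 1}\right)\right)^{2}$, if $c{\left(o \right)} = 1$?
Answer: $\frac{485809}{25} \approx 19432.0$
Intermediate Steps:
$\left(142 + \left(c{\left(5 \right)} \left(-2\right) + \frac{2 - 5}{4 + 1}\right)\right)^{2} = \left(142 + \left(1 \left(-2\right) + \frac{2 - 5}{4 + 1}\right)\right)^{2} = \left(142 - \left(2 + \frac{3}{5}\right)\right)^{2} = \left(142 - \frac{13}{5}\right)^{2} = \left(\frac{697}{5}\right)^{2} = \frac{485809}{25}$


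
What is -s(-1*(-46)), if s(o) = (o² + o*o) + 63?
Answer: -4295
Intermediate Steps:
s(o) = 63 + 2*o² (s(o) = (o² + o²) + 63 = 2*o² + 63 = 63 + 2*o²)
-s(-1*(-46)) = -(63 + 2*(-1*(-46))²) = -(63 + 2*46²) = -(63 + 2*2116) = -(63 + 4232) = -1*4295 = -4295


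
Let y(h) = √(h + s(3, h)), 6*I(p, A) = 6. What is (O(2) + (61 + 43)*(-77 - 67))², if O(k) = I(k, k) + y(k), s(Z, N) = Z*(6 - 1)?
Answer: (14975 - √17)² ≈ 2.2413e+8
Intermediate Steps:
s(Z, N) = 5*Z (s(Z, N) = Z*5 = 5*Z)
I(p, A) = 1 (I(p, A) = (⅙)*6 = 1)
y(h) = √(15 + h) (y(h) = √(h + 5*3) = √(h + 15) = √(15 + h))
O(k) = 1 + √(15 + k)
(O(2) + (61 + 43)*(-77 - 67))² = ((1 + √(15 + 2)) + (61 + 43)*(-77 - 67))² = ((1 + √17) + 104*(-144))² = ((1 + √17) - 14976)² = (-14975 + √17)²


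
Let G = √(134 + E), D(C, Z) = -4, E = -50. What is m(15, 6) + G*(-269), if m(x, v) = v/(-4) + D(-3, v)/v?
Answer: -13/6 - 538*√21 ≈ -2467.6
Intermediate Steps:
m(x, v) = -4/v - v/4 (m(x, v) = v/(-4) - 4/v = v*(-¼) - 4/v = -v/4 - 4/v = -4/v - v/4)
G = 2*√21 (G = √(134 - 50) = √84 = 2*√21 ≈ 9.1651)
m(15, 6) + G*(-269) = (-4/6 - ¼*6) + (2*√21)*(-269) = (-4*⅙ - 3/2) - 538*√21 = (-⅔ - 3/2) - 538*√21 = -13/6 - 538*√21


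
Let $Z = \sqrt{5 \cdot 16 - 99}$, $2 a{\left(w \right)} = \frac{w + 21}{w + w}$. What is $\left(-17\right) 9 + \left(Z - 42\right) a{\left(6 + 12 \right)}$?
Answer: $- \frac{703}{4} + \frac{13 i \sqrt{19}}{24} \approx -175.75 + 2.3611 i$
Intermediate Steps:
$a{\left(w \right)} = \frac{21 + w}{4 w}$ ($a{\left(w \right)} = \frac{\left(w + 21\right) \frac{1}{w + w}}{2} = \frac{\left(21 + w\right) \frac{1}{2 w}}{2} = \frac{\frac{1}{2} \frac{1}{w} \left(21 + w\right)}{2} = \frac{21 + w}{4 w}$)
$Z = i \sqrt{19}$ ($Z = \sqrt{80 - 99} = \sqrt{-19} = i \sqrt{19} \approx 4.3589 i$)
$\left(-17\right) 9 + \left(Z - 42\right) a{\left(6 + 12 \right)} = \left(-17\right) 9 + \left(i \sqrt{19} - 42\right) \frac{21 + \left(6 + 12\right)}{4 \left(6 + 12\right)} = -153 + \left(i \sqrt{19} - 42\right) \frac{21 + 18}{4 \cdot 18} = -153 + \left(-42 + i \sqrt{19}\right) \frac{1}{4} \cdot \frac{1}{18} \cdot 39 = -153 + \left(-42 + i \sqrt{19}\right) \frac{13}{24} = -153 - \left(\frac{91}{4} - \frac{13 i \sqrt{19}}{24}\right) = - \frac{703}{4} + \frac{13 i \sqrt{19}}{24}$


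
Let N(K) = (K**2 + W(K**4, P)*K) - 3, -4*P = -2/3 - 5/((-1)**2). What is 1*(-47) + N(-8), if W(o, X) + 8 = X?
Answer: 200/3 ≈ 66.667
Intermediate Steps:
P = 17/12 (P = -(-2/3 - 5/((-1)**2))/4 = -(-2*1/3 - 5/1)/4 = -(-2/3 - 5*1)/4 = -(-2/3 - 5)/4 = -1/4*(-17/3) = 17/12 ≈ 1.4167)
W(o, X) = -8 + X
N(K) = -3 + K**2 - 79*K/12 (N(K) = (K**2 + (-8 + 17/12)*K) - 3 = (K**2 - 79*K/12) - 3 = -3 + K**2 - 79*K/12)
1*(-47) + N(-8) = 1*(-47) + (-3 + (-8)**2 - 79/12*(-8)) = -47 + (-3 + 64 + 158/3) = -47 + 341/3 = 200/3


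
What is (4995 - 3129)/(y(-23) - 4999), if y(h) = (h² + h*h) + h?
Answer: -933/1982 ≈ -0.47074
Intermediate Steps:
y(h) = h + 2*h² (y(h) = (h² + h²) + h = 2*h² + h = h + 2*h²)
(4995 - 3129)/(y(-23) - 4999) = (4995 - 3129)/(-23*(1 + 2*(-23)) - 4999) = 1866/(-23*(1 - 46) - 4999) = 1866/(-23*(-45) - 4999) = 1866/(1035 - 4999) = 1866/(-3964) = 1866*(-1/3964) = -933/1982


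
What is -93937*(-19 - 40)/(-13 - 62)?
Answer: -5542283/75 ≈ -73897.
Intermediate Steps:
-93937*(-19 - 40)/(-13 - 62) = -93937/((-75/(-59))) = -93937/((-75*(-1/59))) = -93937/75/59 = -93937*59/75 = -5542283/75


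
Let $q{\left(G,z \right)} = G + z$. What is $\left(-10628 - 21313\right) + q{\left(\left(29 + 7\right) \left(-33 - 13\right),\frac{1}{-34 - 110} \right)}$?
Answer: $- \frac{4837969}{144} \approx -33597.0$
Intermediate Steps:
$\left(-10628 - 21313\right) + q{\left(\left(29 + 7\right) \left(-33 - 13\right),\frac{1}{-34 - 110} \right)} = \left(-10628 - 21313\right) + \left(\left(29 + 7\right) \left(-33 - 13\right) + \frac{1}{-34 - 110}\right) = -31941 + \left(36 \left(-46\right) + \frac{1}{-144}\right) = -31941 - \frac{238465}{144} = - \frac{4837969}{144}$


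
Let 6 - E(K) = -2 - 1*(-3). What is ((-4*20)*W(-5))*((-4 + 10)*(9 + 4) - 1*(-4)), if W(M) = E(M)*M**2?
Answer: -820000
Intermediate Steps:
E(K) = 5 (E(K) = 6 - (-2 - 1*(-3)) = 6 - (-2 + 3) = 6 - 1*1 = 6 - 1 = 5)
W(M) = 5*M**2
((-4*20)*W(-5))*((-4 + 10)*(9 + 4) - 1*(-4)) = ((-4*20)*(5*(-5)**2))*((-4 + 10)*(9 + 4) - 1*(-4)) = (-400*25)*(6*13 + 4) = (-80*125)*(78 + 4) = -10000*82 = -820000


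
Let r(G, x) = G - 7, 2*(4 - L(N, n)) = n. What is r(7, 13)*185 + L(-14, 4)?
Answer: 2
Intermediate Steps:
L(N, n) = 4 - n/2
r(G, x) = -7 + G
r(7, 13)*185 + L(-14, 4) = (-7 + 7)*185 + (4 - ½*4) = 0*185 + (4 - 2) = 0 + 2 = 2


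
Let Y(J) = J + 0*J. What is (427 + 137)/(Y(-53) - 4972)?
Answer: -188/1675 ≈ -0.11224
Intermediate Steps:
Y(J) = J (Y(J) = J + 0 = J)
(427 + 137)/(Y(-53) - 4972) = (427 + 137)/(-53 - 4972) = 564/(-5025) = 564*(-1/5025) = -188/1675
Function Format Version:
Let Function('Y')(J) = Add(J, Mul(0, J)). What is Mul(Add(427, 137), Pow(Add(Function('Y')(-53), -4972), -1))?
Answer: Rational(-188, 1675) ≈ -0.11224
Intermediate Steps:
Function('Y')(J) = J (Function('Y')(J) = Add(J, 0) = J)
Mul(Add(427, 137), Pow(Add(Function('Y')(-53), -4972), -1)) = Mul(Add(427, 137), Pow(Add(-53, -4972), -1)) = Mul(564, Pow(-5025, -1)) = Mul(564, Rational(-1, 5025)) = Rational(-188, 1675)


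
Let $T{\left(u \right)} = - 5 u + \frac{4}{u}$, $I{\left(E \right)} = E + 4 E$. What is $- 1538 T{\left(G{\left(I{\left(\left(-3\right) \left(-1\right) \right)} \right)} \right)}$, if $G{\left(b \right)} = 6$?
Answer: $\frac{135344}{3} \approx 45115.0$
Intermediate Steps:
$I{\left(E \right)} = 5 E$
$- 1538 T{\left(G{\left(I{\left(\left(-3\right) \left(-1\right) \right)} \right)} \right)} = - 1538 \left(\left(-5\right) 6 + \frac{4}{6}\right) = - 1538 \left(-30 + 4 \cdot \frac{1}{6}\right) = - 1538 \left(-30 + \frac{2}{3}\right) = \left(-1538\right) \left(- \frac{88}{3}\right) = \frac{135344}{3}$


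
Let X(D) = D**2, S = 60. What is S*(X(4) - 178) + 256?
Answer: -9464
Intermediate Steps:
S*(X(4) - 178) + 256 = 60*(4**2 - 178) + 256 = 60*(16 - 178) + 256 = 60*(-162) + 256 = -9720 + 256 = -9464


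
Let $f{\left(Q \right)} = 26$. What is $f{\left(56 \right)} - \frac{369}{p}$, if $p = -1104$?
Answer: $\frac{9691}{368} \approx 26.334$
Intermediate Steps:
$f{\left(56 \right)} - \frac{369}{p} = 26 - \frac{369}{-1104} = 26 - 369 \left(- \frac{1}{1104}\right) = 26 - - \frac{123}{368} = 26 + \frac{123}{368} = \frac{9691}{368}$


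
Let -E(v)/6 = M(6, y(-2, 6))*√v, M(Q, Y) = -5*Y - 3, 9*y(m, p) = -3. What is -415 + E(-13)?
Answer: -415 + 8*I*√13 ≈ -415.0 + 28.844*I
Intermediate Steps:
y(m, p) = -⅓ (y(m, p) = (⅑)*(-3) = -⅓)
M(Q, Y) = -3 - 5*Y
E(v) = 8*√v (E(v) = -6*(-3 - 5*(-⅓))*√v = -6*(-3 + 5/3)*√v = -(-8)*√v = 8*√v)
-415 + E(-13) = -415 + 8*√(-13) = -415 + 8*(I*√13) = -415 + 8*I*√13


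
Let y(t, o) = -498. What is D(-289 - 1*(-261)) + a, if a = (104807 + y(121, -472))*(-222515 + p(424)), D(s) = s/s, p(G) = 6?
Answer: -23209691280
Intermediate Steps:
D(s) = 1
a = -23209691281 (a = (104807 - 498)*(-222515 + 6) = 104309*(-222509) = -23209691281)
D(-289 - 1*(-261)) + a = 1 - 23209691281 = -23209691280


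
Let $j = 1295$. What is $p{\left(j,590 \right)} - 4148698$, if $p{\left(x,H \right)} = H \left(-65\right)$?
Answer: $-4187048$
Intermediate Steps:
$p{\left(x,H \right)} = - 65 H$
$p{\left(j,590 \right)} - 4148698 = \left(-65\right) 590 - 4148698 = -38350 - 4148698 = -4187048$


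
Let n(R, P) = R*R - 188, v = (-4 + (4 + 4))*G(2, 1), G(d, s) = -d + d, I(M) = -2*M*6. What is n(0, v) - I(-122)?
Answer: -1652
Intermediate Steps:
I(M) = -12*M
G(d, s) = 0
v = 0 (v = (-4 + (4 + 4))*0 = (-4 + 8)*0 = 4*0 = 0)
n(R, P) = -188 + R² (n(R, P) = R² - 188 = -188 + R²)
n(0, v) - I(-122) = (-188 + 0²) - (-12)*(-122) = (-188 + 0) - 1*1464 = -188 - 1464 = -1652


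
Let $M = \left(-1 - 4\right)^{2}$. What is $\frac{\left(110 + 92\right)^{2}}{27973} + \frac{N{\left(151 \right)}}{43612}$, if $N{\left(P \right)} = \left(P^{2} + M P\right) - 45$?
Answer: $\frac{2521695711}{1219958476} \approx 2.067$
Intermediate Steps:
$M = 25$ ($M = \left(-5\right)^{2} = 25$)
$N{\left(P \right)} = -45 + P^{2} + 25 P$ ($N{\left(P \right)} = \left(P^{2} + 25 P\right) - 45 = -45 + P^{2} + 25 P$)
$\frac{\left(110 + 92\right)^{2}}{27973} + \frac{N{\left(151 \right)}}{43612} = \frac{\left(110 + 92\right)^{2}}{27973} + \frac{-45 + 151^{2} + 25 \cdot 151}{43612} = 202^{2} \cdot \frac{1}{27973} + \left(-45 + 22801 + 3775\right) \frac{1}{43612} = 40804 \cdot \frac{1}{27973} + 26531 \cdot \frac{1}{43612} = \frac{40804}{27973} + \frac{26531}{43612} = \frac{2521695711}{1219958476}$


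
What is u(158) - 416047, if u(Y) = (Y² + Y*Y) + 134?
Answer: -365985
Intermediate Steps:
u(Y) = 134 + 2*Y² (u(Y) = (Y² + Y²) + 134 = 2*Y² + 134 = 134 + 2*Y²)
u(158) - 416047 = (134 + 2*158²) - 416047 = (134 + 2*24964) - 416047 = (134 + 49928) - 416047 = 50062 - 416047 = -365985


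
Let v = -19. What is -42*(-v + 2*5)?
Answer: -1218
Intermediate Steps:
-42*(-v + 2*5) = -42*(-1*(-19) + 2*5) = -42*(19 + 10) = -42*29 = -1218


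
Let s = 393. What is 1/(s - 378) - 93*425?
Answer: -592874/15 ≈ -39525.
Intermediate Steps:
1/(s - 378) - 93*425 = 1/(393 - 378) - 93*425 = 1/15 - 39525 = -592874/15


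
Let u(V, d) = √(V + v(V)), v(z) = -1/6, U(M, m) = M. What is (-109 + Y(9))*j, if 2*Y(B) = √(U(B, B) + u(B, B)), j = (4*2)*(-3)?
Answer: 2616 - 2*√(324 + 6*√318) ≈ 2574.5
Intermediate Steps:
v(z) = -⅙ (v(z) = -1*⅙ = -⅙)
u(V, d) = √(-⅙ + V) (u(V, d) = √(V - ⅙) = √(-⅙ + V))
j = -24 (j = 8*(-3) = -24)
Y(B) = √(B + √(-6 + 36*B)/6)/2
(-109 + Y(9))*j = (-109 + √(36*9 + 6*√6*√(-1 + 6*9))/12)*(-24) = (-109 + √(324 + 6*√6*√(-1 + 54))/12)*(-24) = (-109 + √(324 + 6*√6*√53)/12)*(-24) = (-109 + √(324 + 6*√318)/12)*(-24) = 2616 - 2*√(324 + 6*√318)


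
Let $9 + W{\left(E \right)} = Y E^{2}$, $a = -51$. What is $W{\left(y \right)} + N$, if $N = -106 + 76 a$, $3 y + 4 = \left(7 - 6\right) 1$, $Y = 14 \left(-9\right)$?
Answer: $-4117$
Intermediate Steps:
$Y = -126$
$y = -1$ ($y = - \frac{4}{3} + \frac{\left(7 - 6\right) 1}{3} = - \frac{4}{3} + \frac{1 \cdot 1}{3} = - \frac{4}{3} + \frac{1}{3} \cdot 1 = - \frac{4}{3} + \frac{1}{3} = -1$)
$W{\left(E \right)} = -9 - 126 E^{2}$
$N = -3982$ ($N = -106 + 76 \left(-51\right) = -106 - 3876 = -3982$)
$W{\left(y \right)} + N = \left(-9 - 126 \left(-1\right)^{2}\right) - 3982 = \left(-9 - 126\right) - 3982 = -135 - 3982 = -4117$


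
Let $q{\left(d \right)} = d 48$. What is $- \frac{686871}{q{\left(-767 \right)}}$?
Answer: $\frac{228957}{12272} \approx 18.657$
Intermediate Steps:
$q{\left(d \right)} = 48 d$
$- \frac{686871}{q{\left(-767 \right)}} = - \frac{686871}{48 \left(-767\right)} = - \frac{686871}{-36816} = \left(-686871\right) \left(- \frac{1}{36816}\right) = \frac{228957}{12272}$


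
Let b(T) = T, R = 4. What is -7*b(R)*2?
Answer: -56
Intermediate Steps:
-7*b(R)*2 = -7*4*2 = -28*2 = -56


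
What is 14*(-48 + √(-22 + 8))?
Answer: -672 + 14*I*√14 ≈ -672.0 + 52.383*I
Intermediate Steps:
14*(-48 + √(-22 + 8)) = 14*(-48 + √(-14)) = 14*(-48 + I*√14) = -672 + 14*I*√14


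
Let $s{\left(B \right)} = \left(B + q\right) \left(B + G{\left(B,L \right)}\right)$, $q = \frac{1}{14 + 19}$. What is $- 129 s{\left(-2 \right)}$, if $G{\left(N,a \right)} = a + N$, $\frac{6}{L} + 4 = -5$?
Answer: $- \frac{39130}{33} \approx -1185.8$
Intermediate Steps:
$L = - \frac{2}{3}$ ($L = \frac{6}{-4 - 5} = \frac{6}{-9} = 6 \left(- \frac{1}{9}\right) = - \frac{2}{3} \approx -0.66667$)
$G{\left(N,a \right)} = N + a$
$q = \frac{1}{33} \approx 0.030303$
$s{\left(B \right)} = \left(- \frac{2}{3} + 2 B\right) \left(\frac{1}{33} + B\right)$ ($s{\left(B \right)} = \left(B + \frac{1}{33}\right) \left(B + \left(B - \frac{2}{3}\right)\right) = \left(\frac{1}{33} + B\right) \left(B + \left(- \frac{2}{3} + B\right)\right) = \left(\frac{1}{33} + B\right) \left(- \frac{2}{3} + 2 B\right) = \left(- \frac{2}{3} + 2 B\right) \left(\frac{1}{33} + B\right)$)
$- 129 s{\left(-2 \right)} = - 129 \left(- \frac{2}{99} + 2 \left(-2\right)^{2} - - \frac{40}{33}\right) = - 129 \left(- \frac{2}{99} + 2 \cdot 4 + \frac{40}{33}\right) = - 129 \left(- \frac{2}{99} + 8 + \frac{40}{33}\right) = \left(-129\right) \frac{910}{99} = - \frac{39130}{33}$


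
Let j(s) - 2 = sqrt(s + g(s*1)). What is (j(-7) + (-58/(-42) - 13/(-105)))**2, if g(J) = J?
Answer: -18926/11025 + 736*I*sqrt(14)/105 ≈ -1.7166 + 26.227*I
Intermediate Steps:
j(s) = 2 + sqrt(2)*sqrt(s) (j(s) = 2 + sqrt(s + s*1) = 2 + sqrt(s + s) = 2 + sqrt(2*s) = 2 + sqrt(2)*sqrt(s))
(j(-7) + (-58/(-42) - 13/(-105)))**2 = ((2 + sqrt(2)*sqrt(-7)) + (-58/(-42) - 13/(-105)))**2 = ((2 + sqrt(2)*(I*sqrt(7))) + (-58*(-1/42) - 13*(-1/105)))**2 = ((2 + I*sqrt(14)) + (29/21 + 13/105))**2 = ((2 + I*sqrt(14)) + 158/105)**2 = (368/105 + I*sqrt(14))**2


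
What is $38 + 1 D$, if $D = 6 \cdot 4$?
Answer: $62$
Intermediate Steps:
$D = 24$
$38 + 1 D = 38 + 1 \cdot 24 = 38 + 24 = 62$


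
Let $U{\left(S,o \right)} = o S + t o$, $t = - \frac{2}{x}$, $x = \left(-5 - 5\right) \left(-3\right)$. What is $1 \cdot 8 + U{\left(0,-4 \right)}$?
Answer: $\frac{124}{15} \approx 8.2667$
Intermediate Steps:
$x = 30$ ($x = \left(-10\right) \left(-3\right) = 30$)
$t = - \frac{1}{15}$ ($t = - \frac{2}{30} = \left(-2\right) \frac{1}{30} = - \frac{1}{15} \approx -0.066667$)
$U{\left(S,o \right)} = - \frac{o}{15} + S o$ ($U{\left(S,o \right)} = o S - \frac{o}{15} = S o - \frac{o}{15} = - \frac{o}{15} + S o$)
$1 \cdot 8 + U{\left(0,-4 \right)} = 1 \cdot 8 - 4 \left(- \frac{1}{15} + 0\right) = 8 - - \frac{4}{15} = 8 + \frac{4}{15} = \frac{124}{15}$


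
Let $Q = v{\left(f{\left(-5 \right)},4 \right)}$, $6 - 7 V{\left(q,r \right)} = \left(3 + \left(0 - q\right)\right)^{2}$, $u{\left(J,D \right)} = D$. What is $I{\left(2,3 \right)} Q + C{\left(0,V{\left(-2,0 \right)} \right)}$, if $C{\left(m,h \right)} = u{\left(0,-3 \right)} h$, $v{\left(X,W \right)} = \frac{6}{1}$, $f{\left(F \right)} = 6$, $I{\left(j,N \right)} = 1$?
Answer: $\frac{99}{7} \approx 14.143$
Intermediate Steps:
$v{\left(X,W \right)} = 6$ ($v{\left(X,W \right)} = 6 \cdot 1 = 6$)
$V{\left(q,r \right)} = \frac{6}{7} - \frac{\left(3 - q\right)^{2}}{7}$ ($V{\left(q,r \right)} = \frac{6}{7} - \frac{\left(3 + \left(0 - q\right)\right)^{2}}{7} = \frac{6}{7} - \frac{\left(3 - q\right)^{2}}{7}$)
$C{\left(m,h \right)} = - 3 h$
$Q = 6$
$I{\left(2,3 \right)} Q + C{\left(0,V{\left(-2,0 \right)} \right)} = 1 \cdot 6 - 3 \left(\frac{6}{7} - \frac{\left(-3 - 2\right)^{2}}{7}\right) = 6 - 3 \left(\frac{6}{7} - \frac{\left(-5\right)^{2}}{7}\right) = 6 - 3 \left(\frac{6}{7} - \frac{25}{7}\right) = 6 - - \frac{57}{7} = 6 + \frac{57}{7} = \frac{99}{7}$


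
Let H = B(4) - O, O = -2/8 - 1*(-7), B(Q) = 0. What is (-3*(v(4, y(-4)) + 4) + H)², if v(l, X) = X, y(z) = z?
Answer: 729/16 ≈ 45.563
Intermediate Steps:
O = 27/4 (O = -2*⅛ + 7 = -¼ + 7 = 27/4 ≈ 6.7500)
H = -27/4 (H = 0 - 1*27/4 = 0 - 27/4 = -27/4 ≈ -6.7500)
(-3*(v(4, y(-4)) + 4) + H)² = (-3*(-4 + 4) - 27/4)² = (-3*0 - 27/4)² = (0 - 27/4)² = (-27/4)² = 729/16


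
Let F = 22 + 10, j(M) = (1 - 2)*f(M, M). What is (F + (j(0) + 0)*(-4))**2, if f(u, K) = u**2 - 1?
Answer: 784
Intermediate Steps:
f(u, K) = -1 + u**2
j(M) = 1 - M**2 (j(M) = (1 - 2)*(-1 + M**2) = -(-1 + M**2) = 1 - M**2)
F = 32
(F + (j(0) + 0)*(-4))**2 = (32 + ((1 - 1*0**2) + 0)*(-4))**2 = (32 + ((1 - 1*0) + 0)*(-4))**2 = (32 + ((1 + 0) + 0)*(-4))**2 = (32 + (1 + 0)*(-4))**2 = (32 + 1*(-4))**2 = (32 - 4)**2 = 28**2 = 784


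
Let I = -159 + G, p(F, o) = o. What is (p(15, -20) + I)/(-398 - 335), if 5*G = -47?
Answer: 942/3665 ≈ 0.25703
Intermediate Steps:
G = -47/5 (G = (⅕)*(-47) = -47/5 ≈ -9.4000)
I = -842/5 (I = -159 - 47/5 = -842/5 ≈ -168.40)
(p(15, -20) + I)/(-398 - 335) = (-20 - 842/5)/(-398 - 335) = -942/5/(-733) = -942/5*(-1/733) = 942/3665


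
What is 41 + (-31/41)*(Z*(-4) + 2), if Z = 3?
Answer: 1991/41 ≈ 48.561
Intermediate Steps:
41 + (-31/41)*(Z*(-4) + 2) = 41 + (-31/41)*(3*(-4) + 2) = 41 + (-31*1/41)*(-12 + 2) = 41 - 31/41*(-10) = 41 + 310/41 = 1991/41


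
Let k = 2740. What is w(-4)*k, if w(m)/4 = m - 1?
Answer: -54800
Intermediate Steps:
w(m) = -4 + 4*m (w(m) = 4*(m - 1) = 4*(-1 + m) = -4 + 4*m)
w(-4)*k = (-4 + 4*(-4))*2740 = (-4 - 16)*2740 = -20*2740 = -54800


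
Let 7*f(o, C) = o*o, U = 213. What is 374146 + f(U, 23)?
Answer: 2664391/7 ≈ 3.8063e+5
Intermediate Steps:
f(o, C) = o**2/7 (f(o, C) = (o*o)/7 = o**2/7)
374146 + f(U, 23) = 374146 + (1/7)*213**2 = 374146 + (1/7)*45369 = 374146 + 45369/7 = 2664391/7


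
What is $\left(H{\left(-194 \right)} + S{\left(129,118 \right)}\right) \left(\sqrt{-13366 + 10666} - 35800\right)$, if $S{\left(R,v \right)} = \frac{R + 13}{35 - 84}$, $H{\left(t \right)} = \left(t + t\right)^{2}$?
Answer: $- \frac{264079201200}{49} + \frac{221295420 i \sqrt{3}}{49} \approx -5.3894 \cdot 10^{9} + 7.8223 \cdot 10^{6} i$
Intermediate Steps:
$H{\left(t \right)} = 4 t^{2}$ ($H{\left(t \right)} = \left(2 t\right)^{2} = 4 t^{2}$)
$S{\left(R,v \right)} = - \frac{13}{49} - \frac{R}{49}$ ($S{\left(R,v \right)} = \frac{13 + R}{-49} = \left(13 + R\right) \left(- \frac{1}{49}\right) = - \frac{13}{49} - \frac{R}{49}$)
$\left(H{\left(-194 \right)} + S{\left(129,118 \right)}\right) \left(\sqrt{-13366 + 10666} - 35800\right) = \left(4 \left(-194\right)^{2} - \frac{142}{49}\right) \left(\sqrt{-13366 + 10666} - 35800\right) = \left(4 \cdot 37636 - \frac{142}{49}\right) \left(\sqrt{-2700} - 35800\right) = \left(150544 - \frac{142}{49}\right) \left(30 i \sqrt{3} - 35800\right) = \frac{7376514 \left(-35800 + 30 i \sqrt{3}\right)}{49} = - \frac{264079201200}{49} + \frac{221295420 i \sqrt{3}}{49}$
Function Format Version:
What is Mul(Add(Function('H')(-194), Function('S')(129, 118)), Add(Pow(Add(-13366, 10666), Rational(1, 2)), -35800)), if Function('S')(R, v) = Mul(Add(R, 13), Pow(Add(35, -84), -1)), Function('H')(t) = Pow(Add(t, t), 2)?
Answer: Add(Rational(-264079201200, 49), Mul(Rational(221295420, 49), I, Pow(3, Rational(1, 2)))) ≈ Add(-5.3894e+9, Mul(7.8223e+6, I))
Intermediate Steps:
Function('H')(t) = Mul(4, Pow(t, 2)) (Function('H')(t) = Pow(Mul(2, t), 2) = Mul(4, Pow(t, 2)))
Function('S')(R, v) = Add(Rational(-13, 49), Mul(Rational(-1, 49), R)) (Function('S')(R, v) = Mul(Add(13, R), Pow(-49, -1)) = Mul(Add(13, R), Rational(-1, 49)) = Add(Rational(-13, 49), Mul(Rational(-1, 49), R)))
Mul(Add(Function('H')(-194), Function('S')(129, 118)), Add(Pow(Add(-13366, 10666), Rational(1, 2)), -35800)) = Mul(Add(Mul(4, Pow(-194, 2)), Add(Rational(-13, 49), Mul(Rational(-1, 49), 129))), Add(Pow(Add(-13366, 10666), Rational(1, 2)), -35800)) = Mul(Add(Mul(4, 37636), Add(Rational(-13, 49), Rational(-129, 49))), Add(Pow(-2700, Rational(1, 2)), -35800)) = Mul(Add(150544, Rational(-142, 49)), Add(Mul(30, I, Pow(3, Rational(1, 2))), -35800)) = Mul(Rational(7376514, 49), Add(-35800, Mul(30, I, Pow(3, Rational(1, 2))))) = Add(Rational(-264079201200, 49), Mul(Rational(221295420, 49), I, Pow(3, Rational(1, 2))))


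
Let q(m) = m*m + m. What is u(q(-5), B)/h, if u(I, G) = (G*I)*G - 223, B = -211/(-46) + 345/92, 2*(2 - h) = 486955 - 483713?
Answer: -2469577/3425804 ≈ -0.72087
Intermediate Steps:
q(m) = m + m**2 (q(m) = m**2 + m = m + m**2)
h = -1619 (h = 2 - (486955 - 483713)/2 = 2 - 1/2*3242 = 2 - 1621 = -1619)
B = 767/92 (B = -211*(-1/46) + 345*(1/92) = 211/46 + 15/4 = 767/92 ≈ 8.3370)
u(I, G) = -223 + I*G**2 (u(I, G) = I*G**2 - 223 = -223 + I*G**2)
u(q(-5), B)/h = (-223 + (-5*(1 - 5))*(767/92)**2)/(-1619) = (-223 - 5*(-4)*(588289/8464))*(-1/1619) = (-223 + 20*(588289/8464))*(-1/1619) = (-223 + 2941445/2116)*(-1/1619) = (2469577/2116)*(-1/1619) = -2469577/3425804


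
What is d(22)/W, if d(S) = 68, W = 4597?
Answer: 68/4597 ≈ 0.014792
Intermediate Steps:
d(22)/W = 68/4597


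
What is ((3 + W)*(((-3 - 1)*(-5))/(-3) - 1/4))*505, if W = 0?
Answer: -41915/4 ≈ -10479.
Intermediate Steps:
((3 + W)*(((-3 - 1)*(-5))/(-3) - 1/4))*505 = ((3 + 0)*(((-3 - 1)*(-5))/(-3) - 1/4))*505 = (3*(-4*(-5)*(-1/3) - 1*1/4))*505 = (3*(20*(-1/3) - 1/4))*505 = (3*(-20/3 - 1/4))*505 = (3*(-83/12))*505 = -83/4*505 = -41915/4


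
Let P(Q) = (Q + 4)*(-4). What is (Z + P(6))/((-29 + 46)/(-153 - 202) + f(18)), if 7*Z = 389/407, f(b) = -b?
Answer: 40317705/18253543 ≈ 2.2088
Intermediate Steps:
P(Q) = -16 - 4*Q (P(Q) = (4 + Q)*(-4) = -16 - 4*Q)
Z = 389/2849 (Z = (389/407)/7 = (389*(1/407))/7 = (1/7)*(389/407) = 389/2849 ≈ 0.13654)
(Z + P(6))/((-29 + 46)/(-153 - 202) + f(18)) = (389/2849 + (-16 - 4*6))/((-29 + 46)/(-153 - 202) - 1*18) = (389/2849 + (-16 - 24))/(17/(-355) - 18) = (389/2849 - 40)/(17*(-1/355) - 18) = -113571/(2849*(-17/355 - 18)) = -113571/(2849*(-6407/355)) = -113571/2849*(-355/6407) = 40317705/18253543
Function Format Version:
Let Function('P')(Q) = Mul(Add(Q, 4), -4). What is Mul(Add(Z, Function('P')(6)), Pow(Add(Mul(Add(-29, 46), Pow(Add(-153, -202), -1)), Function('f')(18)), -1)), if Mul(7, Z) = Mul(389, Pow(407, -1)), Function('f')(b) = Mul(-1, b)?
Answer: Rational(40317705, 18253543) ≈ 2.2088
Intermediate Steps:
Function('P')(Q) = Add(-16, Mul(-4, Q)) (Function('P')(Q) = Mul(Add(4, Q), -4) = Add(-16, Mul(-4, Q)))
Z = Rational(389, 2849) (Z = Mul(Rational(1, 7), Mul(389, Pow(407, -1))) = Mul(Rational(1, 7), Mul(389, Rational(1, 407))) = Mul(Rational(1, 7), Rational(389, 407)) = Rational(389, 2849) ≈ 0.13654)
Mul(Add(Z, Function('P')(6)), Pow(Add(Mul(Add(-29, 46), Pow(Add(-153, -202), -1)), Function('f')(18)), -1)) = Mul(Add(Rational(389, 2849), Add(-16, Mul(-4, 6))), Pow(Add(Mul(Add(-29, 46), Pow(Add(-153, -202), -1)), Mul(-1, 18)), -1)) = Mul(Add(Rational(389, 2849), Add(-16, -24)), Pow(Add(Mul(17, Pow(-355, -1)), -18), -1)) = Mul(Add(Rational(389, 2849), -40), Pow(Add(Mul(17, Rational(-1, 355)), -18), -1)) = Mul(Rational(-113571, 2849), Pow(Add(Rational(-17, 355), -18), -1)) = Mul(Rational(-113571, 2849), Pow(Rational(-6407, 355), -1)) = Mul(Rational(-113571, 2849), Rational(-355, 6407)) = Rational(40317705, 18253543)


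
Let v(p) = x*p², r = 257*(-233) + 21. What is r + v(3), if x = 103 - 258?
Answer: -61255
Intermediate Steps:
r = -59860 (r = -59881 + 21 = -59860)
x = -155
v(p) = -155*p²
r + v(3) = -59860 - 155*3² = -59860 - 155*9 = -59860 - 1395 = -61255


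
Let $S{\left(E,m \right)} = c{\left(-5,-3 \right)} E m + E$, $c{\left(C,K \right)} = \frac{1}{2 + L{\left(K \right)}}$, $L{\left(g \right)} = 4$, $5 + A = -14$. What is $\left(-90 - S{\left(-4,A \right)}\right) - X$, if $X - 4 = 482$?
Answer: $- \frac{1754}{3} \approx -584.67$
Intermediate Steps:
$A = -19$ ($A = -5 - 14 = -19$)
$X = 486$ ($X = 4 + 482 = 486$)
$c{\left(C,K \right)} = \frac{1}{6}$ ($c{\left(C,K \right)} = \frac{1}{2 + 4} = \frac{1}{6}$)
$S{\left(E,m \right)} = E + \frac{E m}{6}$ ($S{\left(E,m \right)} = \frac{E}{6} m + E = \frac{E m}{6} + E = E + \frac{E m}{6}$)
$\left(-90 - S{\left(-4,A \right)}\right) - X = \left(-90 - \frac{1}{6} \left(-4\right) \left(6 - 19\right)\right) - 486 = \left(-90 - \frac{1}{6} \left(-4\right) \left(-13\right)\right) - 486 = \left(-90 - \frac{26}{3}\right) - 486 = - \frac{296}{3} - 486 = - \frac{1754}{3}$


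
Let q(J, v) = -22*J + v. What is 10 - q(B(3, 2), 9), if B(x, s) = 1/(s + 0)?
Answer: 12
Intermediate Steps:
B(x, s) = 1/s
q(J, v) = v - 22*J
10 - q(B(3, 2), 9) = 10 - (9 - 22/2) = 10 - (9 - 22*½) = 10 - (9 - 11) = 10 - 1*(-2) = 10 + 2 = 12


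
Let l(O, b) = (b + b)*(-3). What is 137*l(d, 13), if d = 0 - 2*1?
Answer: -10686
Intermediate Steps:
d = -2 (d = 0 - 2 = -2)
l(O, b) = -6*b (l(O, b) = (2*b)*(-3) = -6*b)
137*l(d, 13) = 137*(-6*13) = 137*(-78) = -10686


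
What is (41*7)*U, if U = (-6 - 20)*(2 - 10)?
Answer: 59696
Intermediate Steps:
U = 208 (U = -26*(-8) = 208)
(41*7)*U = (41*7)*208 = 287*208 = 59696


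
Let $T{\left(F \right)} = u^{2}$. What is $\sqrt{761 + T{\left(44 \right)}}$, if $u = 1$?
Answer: $\sqrt{762} \approx 27.604$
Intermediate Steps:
$T{\left(F \right)} = 1$ ($T{\left(F \right)} = 1^{2} = 1$)
$\sqrt{761 + T{\left(44 \right)}} = \sqrt{761 + 1} = \sqrt{762}$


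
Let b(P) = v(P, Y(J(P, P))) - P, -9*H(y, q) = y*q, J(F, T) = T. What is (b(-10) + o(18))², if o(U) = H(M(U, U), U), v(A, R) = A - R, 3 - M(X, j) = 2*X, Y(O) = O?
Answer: 5776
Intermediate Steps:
M(X, j) = 3 - 2*X
H(y, q) = -q*y/9 (H(y, q) = -y*q/9 = -q*y/9)
o(U) = -U*(3 - 2*U)/9
b(P) = -P (b(P) = (P - P) - P = 0 - P = -P)
(b(-10) + o(18))² = (-1*(-10) + (⅑)*18*(-3 + 2*18))² = (10 + (⅑)*18*(-3 + 36))² = (10 + (⅑)*18*33)² = (10 + 66)² = 76² = 5776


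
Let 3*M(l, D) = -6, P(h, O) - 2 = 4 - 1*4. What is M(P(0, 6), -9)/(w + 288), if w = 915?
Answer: -2/1203 ≈ -0.0016625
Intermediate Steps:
P(h, O) = 2 (P(h, O) = 2 + (4 - 1*4) = 2 + (4 - 4) = 2 + 0 = 2)
M(l, D) = -2 (M(l, D) = (1/3)*(-6) = -2)
M(P(0, 6), -9)/(w + 288) = -2/(915 + 288) = -2/1203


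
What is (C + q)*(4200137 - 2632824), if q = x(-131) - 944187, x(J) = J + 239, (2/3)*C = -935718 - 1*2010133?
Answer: -16810546284543/2 ≈ -8.4053e+12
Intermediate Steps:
C = -8837553/2 (C = 3*(-935718 - 1*2010133)/2 = 3*(-935718 - 2010133)/2 = (3/2)*(-2945851) = -8837553/2 ≈ -4.4188e+6)
x(J) = 239 + J
q = -944079 (q = (239 - 131) - 944187 = 108 - 944187 = -944079)
(C + q)*(4200137 - 2632824) = (-8837553/2 - 944079)*(4200137 - 2632824) = -10725711/2*1567313 = -16810546284543/2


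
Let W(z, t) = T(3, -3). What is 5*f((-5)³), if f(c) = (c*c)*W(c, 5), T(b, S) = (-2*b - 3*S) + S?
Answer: 0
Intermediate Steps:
T(b, S) = -2*S - 2*b (T(b, S) = (-3*S - 2*b) + S = -2*S - 2*b)
W(z, t) = 0 (W(z, t) = -2*(-3) - 2*3 = 6 - 6 = 0)
f(c) = 0 (f(c) = (c*c)*0 = c²*0 = 0)
5*f((-5)³) = 5*0 = 0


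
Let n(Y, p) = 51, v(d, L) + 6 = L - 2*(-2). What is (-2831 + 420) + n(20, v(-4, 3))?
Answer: -2360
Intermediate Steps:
v(d, L) = -2 + L (v(d, L) = -6 + (L - 2*(-2)) = -6 + (L + 4) = -6 + (4 + L) = -2 + L)
(-2831 + 420) + n(20, v(-4, 3)) = (-2831 + 420) + 51 = -2411 + 51 = -2360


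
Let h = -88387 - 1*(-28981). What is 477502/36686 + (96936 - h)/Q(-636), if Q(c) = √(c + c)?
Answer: 238751/18343 - 26057*I*√318/106 ≈ 13.016 - 4383.6*I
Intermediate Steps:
Q(c) = √2*√c (Q(c) = √(2*c) = √2*√c)
h = -59406 (h = -88387 + 28981 = -59406)
477502/36686 + (96936 - h)/Q(-636) = 477502/36686 + (96936 - 1*(-59406))/((√2*√(-636))) = 477502*(1/36686) + (96936 + 59406)/((√2*(2*I*√159))) = 238751/18343 + 156342/((2*I*√318)) = 238751/18343 + 156342*(-I*√318/636) = 238751/18343 - 26057*I*√318/106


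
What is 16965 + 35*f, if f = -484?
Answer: 25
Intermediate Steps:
16965 + 35*f = 16965 + 35*(-484) = 16965 - 16940 = 25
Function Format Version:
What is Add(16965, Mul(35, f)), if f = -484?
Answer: 25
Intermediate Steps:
Add(16965, Mul(35, f)) = Add(16965, Mul(35, -484)) = Add(16965, -16940) = 25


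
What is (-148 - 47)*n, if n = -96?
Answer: 18720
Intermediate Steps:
(-148 - 47)*n = (-148 - 47)*(-96) = -195*(-96) = 18720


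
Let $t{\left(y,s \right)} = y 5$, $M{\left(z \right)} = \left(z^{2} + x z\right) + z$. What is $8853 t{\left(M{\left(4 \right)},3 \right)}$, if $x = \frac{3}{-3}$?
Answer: $708240$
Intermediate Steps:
$x = -1$ ($x = 3 \left(- \frac{1}{3}\right) = -1$)
$M{\left(z \right)} = z^{2}$ ($M{\left(z \right)} = \left(z^{2} - z\right) + z = z^{2}$)
$t{\left(y,s \right)} = 5 y$
$8853 t{\left(M{\left(4 \right)},3 \right)} = 8853 \cdot 5 \cdot 4^{2} = 8853 \cdot 5 \cdot 16 = 8853 \cdot 80 = 708240$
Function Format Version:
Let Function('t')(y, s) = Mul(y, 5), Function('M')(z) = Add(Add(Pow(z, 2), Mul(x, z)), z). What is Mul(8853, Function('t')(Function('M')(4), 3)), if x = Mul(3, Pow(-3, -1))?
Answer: 708240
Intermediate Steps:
x = -1 (x = Mul(3, Rational(-1, 3)) = -1)
Function('M')(z) = Pow(z, 2) (Function('M')(z) = Add(Add(Pow(z, 2), Mul(-1, z)), z) = Pow(z, 2))
Function('t')(y, s) = Mul(5, y)
Mul(8853, Function('t')(Function('M')(4), 3)) = Mul(8853, Mul(5, Pow(4, 2))) = Mul(8853, Mul(5, 16)) = Mul(8853, 80) = 708240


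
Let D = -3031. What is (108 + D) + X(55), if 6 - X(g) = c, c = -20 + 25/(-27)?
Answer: -78194/27 ≈ -2896.1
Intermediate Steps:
c = -565/27 (c = -20 + 25*(-1/27) = -20 - 25/27 = -565/27 ≈ -20.926)
X(g) = 727/27 (X(g) = 6 - 1*(-565/27) = 6 + 565/27 = 727/27)
(108 + D) + X(55) = (108 - 3031) + 727/27 = -2923 + 727/27 = -78194/27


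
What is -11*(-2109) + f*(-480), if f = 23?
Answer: 12159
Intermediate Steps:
-11*(-2109) + f*(-480) = -11*(-2109) + 23*(-480) = 23199 - 11040 = 12159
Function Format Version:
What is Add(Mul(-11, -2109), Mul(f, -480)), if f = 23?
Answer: 12159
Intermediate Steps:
Add(Mul(-11, -2109), Mul(f, -480)) = Add(Mul(-11, -2109), Mul(23, -480)) = Add(23199, -11040) = 12159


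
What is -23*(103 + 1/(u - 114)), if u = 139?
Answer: -59248/25 ≈ -2369.9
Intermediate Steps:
-23*(103 + 1/(u - 114)) = -23*(103 + 1/(139 - 114)) = -23*(103 + 1/25) = -23*2576/25 = -59248/25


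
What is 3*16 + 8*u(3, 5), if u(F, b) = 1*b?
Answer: 88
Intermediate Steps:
u(F, b) = b
3*16 + 8*u(3, 5) = 3*16 + 8*5 = 48 + 40 = 88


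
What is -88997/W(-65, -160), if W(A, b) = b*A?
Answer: -88997/10400 ≈ -8.5574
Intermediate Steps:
W(A, b) = A*b
-88997/W(-65, -160) = -88997/((-65*(-160))) = -88997/10400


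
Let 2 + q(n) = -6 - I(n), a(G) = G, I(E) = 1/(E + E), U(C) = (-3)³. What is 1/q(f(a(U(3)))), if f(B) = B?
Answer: -54/431 ≈ -0.12529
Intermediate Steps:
U(C) = -27
I(E) = 1/(2*E)
q(n) = -8 - 1/(2*n) (q(n) = -2 + (-6 - 1/(2*n)) = -8 - 1/(2*n))
1/q(f(a(U(3)))) = 1/(-8 - ½/(-27)) = 1/(-8 - ½*(-1/27)) = 1/(-8 + 1/54) = 1/(-431/54) = -54/431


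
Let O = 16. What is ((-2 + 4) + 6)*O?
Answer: 128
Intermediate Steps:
((-2 + 4) + 6)*O = ((-2 + 4) + 6)*16 = (2 + 6)*16 = 8*16 = 128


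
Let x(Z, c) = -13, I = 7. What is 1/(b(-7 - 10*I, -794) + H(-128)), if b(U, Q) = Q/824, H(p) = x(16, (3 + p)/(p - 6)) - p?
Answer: 412/46983 ≈ 0.0087691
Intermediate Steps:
H(p) = -13 - p
b(U, Q) = Q/824 (b(U, Q) = Q*(1/824) = Q/824)
1/(b(-7 - 10*I, -794) + H(-128)) = 1/((1/824)*(-794) + (-13 - 1*(-128))) = 1/(-397/412 + (-13 + 128)) = 1/(-397/412 + 115) = 1/(46983/412) = 412/46983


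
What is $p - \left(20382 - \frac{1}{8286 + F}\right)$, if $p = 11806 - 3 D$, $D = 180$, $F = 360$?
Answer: $- \frac{78816935}{8646} \approx -9116.0$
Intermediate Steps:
$p = 11266$ ($p = 11806 - 540 = 11266$)
$p - \left(20382 - \frac{1}{8286 + F}\right) = 11266 - \left(20382 - \frac{1}{8286 + 360}\right) = 11266 - \left(20382 - \frac{1}{8646}\right) = 11266 + \left(-20382 + \frac{1}{8646}\right) = 11266 - \frac{176222771}{8646} = - \frac{78816935}{8646}$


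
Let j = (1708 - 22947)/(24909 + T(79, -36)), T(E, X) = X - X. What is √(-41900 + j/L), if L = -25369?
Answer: 7*I*√1788028145790801/1446033 ≈ 204.69*I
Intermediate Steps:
T(E, X) = 0
j = -21239/24909 (j = (1708 - 22947)/(24909 + 0) = -21239/24909 ≈ -0.85266)
√(-41900 + j/L) = √(-41900 - 21239/24909/(-25369)) = √(-41900 - 21239/24909*(-1/25369)) = √(-41900 + 21239/631916421) = √(-26477298018661/631916421) = 7*I*√1788028145790801/1446033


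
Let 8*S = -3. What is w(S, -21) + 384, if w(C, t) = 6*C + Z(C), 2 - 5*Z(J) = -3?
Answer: 1531/4 ≈ 382.75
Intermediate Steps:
S = -3/8 (S = (1/8)*(-3) = -3/8 ≈ -0.37500)
Z(J) = 1 (Z(J) = 2/5 - 1/5*(-3) = 2/5 + 3/5 = 1)
w(C, t) = 1 + 6*C (w(C, t) = 6*C + 1 = 1 + 6*C)
w(S, -21) + 384 = (1 + 6*(-3/8)) + 384 = (1 - 9/4) + 384 = -5/4 + 384 = 1531/4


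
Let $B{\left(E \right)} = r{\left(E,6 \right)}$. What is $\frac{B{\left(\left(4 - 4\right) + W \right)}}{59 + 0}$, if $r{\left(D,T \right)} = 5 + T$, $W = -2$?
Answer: $\frac{11}{59} \approx 0.18644$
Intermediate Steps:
$B{\left(E \right)} = 11$ ($B{\left(E \right)} = 5 + 6 = 11$)
$\frac{B{\left(\left(4 - 4\right) + W \right)}}{59 + 0} = \frac{1}{59 + 0} \cdot 11 = \frac{1}{59} \cdot 11 = \frac{11}{59}$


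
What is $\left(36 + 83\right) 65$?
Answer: $7735$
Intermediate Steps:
$\left(36 + 83\right) 65 = 119 \cdot 65 = 7735$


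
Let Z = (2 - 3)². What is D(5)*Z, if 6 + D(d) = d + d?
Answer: 4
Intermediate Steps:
D(d) = -6 + 2*d (D(d) = -6 + (d + d) = -6 + 2*d)
Z = 1 (Z = (-1)² = 1)
D(5)*Z = (-6 + 2*5)*1 = (-6 + 10)*1 = 4*1 = 4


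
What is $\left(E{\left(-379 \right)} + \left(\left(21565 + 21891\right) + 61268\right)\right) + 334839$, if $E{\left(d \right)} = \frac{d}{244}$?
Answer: $\frac{107252993}{244} \approx 4.3956 \cdot 10^{5}$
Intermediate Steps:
$E{\left(d \right)} = \frac{d}{244}$ ($E{\left(d \right)} = d \frac{1}{244} = \frac{d}{244}$)
$\left(E{\left(-379 \right)} + \left(\left(21565 + 21891\right) + 61268\right)\right) + 334839 = \left(\frac{1}{244} \left(-379\right) + \left(\left(21565 + 21891\right) + 61268\right)\right) + 334839 = \left(- \frac{379}{244} + \left(43456 + 61268\right)\right) + 334839 = \left(- \frac{379}{244} + 104724\right) + 334839 = \frac{25552277}{244} + 334839 = \frac{107252993}{244}$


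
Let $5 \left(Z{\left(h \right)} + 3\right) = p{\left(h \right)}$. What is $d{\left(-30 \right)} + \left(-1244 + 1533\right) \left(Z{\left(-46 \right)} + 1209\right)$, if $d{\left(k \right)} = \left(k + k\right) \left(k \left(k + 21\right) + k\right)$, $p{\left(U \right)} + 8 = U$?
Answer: $\frac{1655064}{5} \approx 3.3101 \cdot 10^{5}$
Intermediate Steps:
$p{\left(U \right)} = -8 + U$
$Z{\left(h \right)} = - \frac{23}{5} + \frac{h}{5}$ ($Z{\left(h \right)} = -3 + \frac{-8 + h}{5} = -3 + \left(- \frac{8}{5} + \frac{h}{5}\right) = - \frac{23}{5} + \frac{h}{5}$)
$d{\left(k \right)} = 2 k \left(k + k \left(21 + k\right)\right)$ ($d{\left(k \right)} = 2 k \left(k \left(21 + k\right) + k\right) = 2 k \left(k + k \left(21 + k\right)\right)$)
$d{\left(-30 \right)} + \left(-1244 + 1533\right) \left(Z{\left(-46 \right)} + 1209\right) = 2 \left(-30\right)^{2} \left(22 - 30\right) + \left(-1244 + 1533\right) \left(\left(- \frac{23}{5} + \frac{1}{5} \left(-46\right)\right) + 1209\right) = 2 \cdot 900 \left(-8\right) + 289 \left(\left(- \frac{23}{5} - \frac{46}{5}\right) + 1209\right) = -14400 + 289 \left(- \frac{69}{5} + 1209\right) = -14400 + 289 \cdot \frac{5976}{5} = -14400 + \frac{1727064}{5} = \frac{1655064}{5}$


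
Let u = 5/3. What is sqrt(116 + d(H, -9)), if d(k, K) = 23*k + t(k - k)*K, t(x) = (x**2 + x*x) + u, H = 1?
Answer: 2*sqrt(31) ≈ 11.136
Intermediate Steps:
u = 5/3 (u = 5*(1/3) = 5/3 ≈ 1.6667)
t(x) = 5/3 + 2*x**2 (t(x) = (x**2 + x*x) + 5/3 = (x**2 + x**2) + 5/3 = 2*x**2 + 5/3 = 5/3 + 2*x**2)
d(k, K) = 23*k + 5*K/3 (d(k, K) = 23*k + (5/3 + 2*(k - k)**2)*K = 23*k + (5/3 + 2*0**2)*K = 23*k + (5/3 + 2*0)*K = 23*k + (5/3 + 0)*K = 23*k + 5*K/3)
sqrt(116 + d(H, -9)) = sqrt(116 + (23*1 + (5/3)*(-9))) = sqrt(116 + (23 - 15)) = sqrt(116 + 8) = sqrt(124) = 2*sqrt(31)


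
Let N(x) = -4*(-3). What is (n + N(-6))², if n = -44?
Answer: 1024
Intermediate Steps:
N(x) = 12
(n + N(-6))² = (-44 + 12)² = (-32)² = 1024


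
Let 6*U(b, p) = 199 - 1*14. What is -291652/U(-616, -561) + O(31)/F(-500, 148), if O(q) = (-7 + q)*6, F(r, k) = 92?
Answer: -40241316/4255 ≈ -9457.4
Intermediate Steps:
U(b, p) = 185/6 (U(b, p) = (199 - 1*14)/6 = (199 - 14)/6 = (⅙)*185 = 185/6)
O(q) = -42 + 6*q
-291652/U(-616, -561) + O(31)/F(-500, 148) = -291652/185/6 + (-42 + 6*31)/92 = -291652*6/185 + (-42 + 186)*(1/92) = -1749912/185 + 144*(1/92) = -1749912/185 + 36/23 = -40241316/4255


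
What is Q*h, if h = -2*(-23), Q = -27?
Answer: -1242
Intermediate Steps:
h = 46
Q*h = -27*46 = -1242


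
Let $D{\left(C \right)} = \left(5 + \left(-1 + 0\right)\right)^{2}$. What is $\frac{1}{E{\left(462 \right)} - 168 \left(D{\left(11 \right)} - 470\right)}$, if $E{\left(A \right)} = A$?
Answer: $\frac{1}{76734} \approx 1.3032 \cdot 10^{-5}$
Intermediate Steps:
$D{\left(C \right)} = 16$ ($D{\left(C \right)} = \left(5 - 1\right)^{2} = 4^{2} = 16$)
$\frac{1}{E{\left(462 \right)} - 168 \left(D{\left(11 \right)} - 470\right)} = \frac{1}{462 - 168 \left(16 - 470\right)} = \frac{1}{462 - -76272} = \frac{1}{462 + 76272} = \frac{1}{76734}$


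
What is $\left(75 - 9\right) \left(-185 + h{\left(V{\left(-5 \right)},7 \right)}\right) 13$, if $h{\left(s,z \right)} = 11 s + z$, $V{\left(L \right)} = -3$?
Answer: $-181038$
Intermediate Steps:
$h{\left(s,z \right)} = z + 11 s$
$\left(75 - 9\right) \left(-185 + h{\left(V{\left(-5 \right)},7 \right)}\right) 13 = \left(75 - 9\right) \left(-185 + \left(7 + 11 \left(-3\right)\right)\right) 13 = 66 \left(-185 + \left(7 - 33\right)\right) 13 = 66 \left(-185 - 26\right) 13 = 66 \left(-211\right) 13 = \left(-13926\right) 13 = -181038$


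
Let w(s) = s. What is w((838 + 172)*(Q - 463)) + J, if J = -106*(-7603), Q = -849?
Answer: -519202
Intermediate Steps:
J = 805918
w((838 + 172)*(Q - 463)) + J = (838 + 172)*(-849 - 463) + 805918 = 1010*(-1312) + 805918 = -1325120 + 805918 = -519202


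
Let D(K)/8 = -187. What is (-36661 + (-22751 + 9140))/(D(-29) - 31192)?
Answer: 3142/2043 ≈ 1.5379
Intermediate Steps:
D(K) = -1496 (D(K) = 8*(-187) = -1496)
(-36661 + (-22751 + 9140))/(D(-29) - 31192) = (-36661 + (-22751 + 9140))/(-1496 - 31192) = (-36661 - 13611)/(-32688) = -50272*(-1/32688) = 3142/2043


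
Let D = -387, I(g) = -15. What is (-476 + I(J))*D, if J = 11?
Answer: 190017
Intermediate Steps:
(-476 + I(J))*D = (-476 - 15)*(-387) = -491*(-387) = 190017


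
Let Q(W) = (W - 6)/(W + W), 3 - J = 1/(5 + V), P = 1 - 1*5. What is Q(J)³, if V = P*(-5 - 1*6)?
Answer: -50653/389017 ≈ -0.13021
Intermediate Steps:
P = -4 (P = 1 - 5 = -4)
V = 44 (V = -4*(-5 - 1*6) = -4*(-5 - 6) = -4*(-11) = 44)
J = 146/49 (J = 3 - 1/(5 + 44) = 3 - 1/49 = 146/49 ≈ 2.9796)
Q(W) = (-6 + W)/(2*W) (Q(W) = (-6 + W)/((2*W)) = (-6 + W)*(1/(2*W)) = (-6 + W)/(2*W))
Q(J)³ = ((-6 + 146/49)/(2*(146/49)))³ = ((½)*(49/146)*(-148/49))³ = (-37/73)³ = -50653/389017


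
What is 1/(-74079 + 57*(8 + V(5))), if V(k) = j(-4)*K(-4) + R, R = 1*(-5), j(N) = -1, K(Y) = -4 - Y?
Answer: -1/73908 ≈ -1.3530e-5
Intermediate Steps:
R = -5
V(k) = -5 (V(k) = -(-4 - 1*(-4)) - 5 = -(-4 + 4) - 5 = -1*0 - 5 = 0 - 5 = -5)
1/(-74079 + 57*(8 + V(5))) = 1/(-74079 + 57*(8 - 5)) = 1/(-74079 + 57*3) = 1/(-74079 + 171) = 1/(-73908) = -1/73908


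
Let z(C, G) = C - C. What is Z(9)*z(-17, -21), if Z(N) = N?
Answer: 0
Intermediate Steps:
z(C, G) = 0
Z(9)*z(-17, -21) = 9*0 = 0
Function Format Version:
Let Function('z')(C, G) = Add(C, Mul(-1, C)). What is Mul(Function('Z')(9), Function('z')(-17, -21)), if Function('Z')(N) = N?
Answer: 0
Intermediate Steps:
Function('z')(C, G) = 0
Mul(Function('Z')(9), Function('z')(-17, -21)) = Mul(9, 0) = 0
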